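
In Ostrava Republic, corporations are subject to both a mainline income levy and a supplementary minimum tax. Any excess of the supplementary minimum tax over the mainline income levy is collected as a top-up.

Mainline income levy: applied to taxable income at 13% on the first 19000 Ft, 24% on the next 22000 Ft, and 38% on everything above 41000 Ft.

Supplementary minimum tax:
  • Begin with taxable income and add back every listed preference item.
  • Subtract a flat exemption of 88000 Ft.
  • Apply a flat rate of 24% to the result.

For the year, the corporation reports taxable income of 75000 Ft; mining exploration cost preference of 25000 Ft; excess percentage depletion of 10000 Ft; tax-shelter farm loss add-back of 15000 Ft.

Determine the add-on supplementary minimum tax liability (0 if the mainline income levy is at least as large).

0 Ft

Mainline income levy:
  19000 Ft × 13% = 2470 Ft
  22000 Ft × 24% = 5280 Ft
  34000 Ft × 38% = 12920 Ft
  → 20670 Ft

Supplementary minimum tax:
  Adjusted income: 75000 Ft + 25000 Ft + 10000 Ft + 15000 Ft = 125000 Ft
  Less exemption 88000 Ft → base 37000 Ft
  37000 Ft × 24% = 8880 Ft

8880 Ft ≤ 20670 Ft, so no add-on is due.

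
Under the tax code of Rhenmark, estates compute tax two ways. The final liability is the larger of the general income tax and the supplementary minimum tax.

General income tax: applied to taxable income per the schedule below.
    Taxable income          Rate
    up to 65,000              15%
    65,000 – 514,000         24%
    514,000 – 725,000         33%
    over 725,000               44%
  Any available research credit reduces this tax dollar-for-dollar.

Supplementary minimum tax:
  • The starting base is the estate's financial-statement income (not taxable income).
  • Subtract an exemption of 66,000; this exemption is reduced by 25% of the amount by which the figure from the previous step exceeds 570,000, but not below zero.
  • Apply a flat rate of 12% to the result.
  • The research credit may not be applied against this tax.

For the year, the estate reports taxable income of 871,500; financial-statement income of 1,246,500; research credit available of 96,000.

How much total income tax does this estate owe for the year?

Supplementary minimum tax:
  Base (financial-statement income): 1,246,500
  Exemption: 25% × (1,246,500 − 570,000) = 169,125 ≥ 66,000, so the exemption is fully phased out
  Base: 1,246,500 − 0 = 1,246,500
  1,246,500 × 12% = 149,580

General income tax:
  65,000 × 15% = 9,750
  449,000 × 24% = 107,760
  211,000 × 33% = 69,630
  146,500 × 44% = 64,460
  → 251,600
  Less research credit 96,000 → 155,600

155,600 > 149,580, so the general income tax governs.

155,600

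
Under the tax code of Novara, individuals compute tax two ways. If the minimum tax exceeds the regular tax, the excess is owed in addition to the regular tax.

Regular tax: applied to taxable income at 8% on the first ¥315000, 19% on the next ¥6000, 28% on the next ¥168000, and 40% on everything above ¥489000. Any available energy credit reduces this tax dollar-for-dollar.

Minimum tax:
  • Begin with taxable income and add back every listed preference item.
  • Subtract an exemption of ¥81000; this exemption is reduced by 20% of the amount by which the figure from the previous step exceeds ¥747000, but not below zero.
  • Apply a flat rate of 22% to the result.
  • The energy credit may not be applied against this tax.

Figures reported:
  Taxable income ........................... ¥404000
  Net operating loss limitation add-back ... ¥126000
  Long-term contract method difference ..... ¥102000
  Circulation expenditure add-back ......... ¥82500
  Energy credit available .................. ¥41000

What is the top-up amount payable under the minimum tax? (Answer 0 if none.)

¥130790

Regular tax:
  ¥315000 × 8% = ¥25200
  ¥6000 × 19% = ¥1140
  ¥83000 × 28% = ¥23240
  → ¥49580
  Less energy credit ¥41000 → ¥8580

Minimum tax:
  Adjusted income: ¥404000 + ¥126000 + ¥102000 + ¥82500 = ¥714500
  Exemption: ¥714500 ≤ ¥747000, so full ¥81000 applies
  Base: ¥714500 − ¥81000 = ¥633500
  ¥633500 × 22% = ¥139370

Excess of minimum tax over regular tax: ¥139370 − ¥8580 = ¥130790.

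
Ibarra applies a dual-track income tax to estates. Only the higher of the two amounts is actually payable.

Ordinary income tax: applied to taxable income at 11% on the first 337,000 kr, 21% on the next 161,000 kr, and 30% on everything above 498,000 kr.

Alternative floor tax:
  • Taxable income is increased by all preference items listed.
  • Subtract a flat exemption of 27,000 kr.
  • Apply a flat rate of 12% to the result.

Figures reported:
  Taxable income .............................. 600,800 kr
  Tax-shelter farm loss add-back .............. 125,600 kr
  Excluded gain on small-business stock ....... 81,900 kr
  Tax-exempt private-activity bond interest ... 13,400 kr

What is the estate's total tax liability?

Alternative floor tax:
  Adjusted income: 600,800 kr + 125,600 kr + 81,900 kr + 13,400 kr = 821,700 kr
  Less exemption 27,000 kr → base 794,700 kr
  794,700 kr × 12% = 95,364 kr

Ordinary income tax:
  337,000 kr × 11% = 37,070 kr
  161,000 kr × 21% = 33,810 kr
  102,800 kr × 30% = 30,840 kr
  → 101,720 kr

101,720 kr > 95,364 kr, so the ordinary income tax governs.

101,720 kr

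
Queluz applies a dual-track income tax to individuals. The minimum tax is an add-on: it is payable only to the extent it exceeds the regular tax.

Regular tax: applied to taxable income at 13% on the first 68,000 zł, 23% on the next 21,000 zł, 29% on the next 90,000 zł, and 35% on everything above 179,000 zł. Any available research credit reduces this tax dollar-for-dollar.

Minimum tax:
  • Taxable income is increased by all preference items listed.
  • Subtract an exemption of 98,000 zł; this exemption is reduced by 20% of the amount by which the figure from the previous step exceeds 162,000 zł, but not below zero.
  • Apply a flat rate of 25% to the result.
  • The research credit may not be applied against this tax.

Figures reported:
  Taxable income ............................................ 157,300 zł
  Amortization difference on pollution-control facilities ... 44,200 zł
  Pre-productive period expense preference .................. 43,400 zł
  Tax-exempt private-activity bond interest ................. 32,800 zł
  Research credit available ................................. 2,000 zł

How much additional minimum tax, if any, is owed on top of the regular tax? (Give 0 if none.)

19,233 zł

Minimum tax:
  Adjusted income: 157,300 zł + 44,200 zł + 43,400 zł + 32,800 zł = 277,700 zł
  Exemption: 98,000 zł − 20% × (277,700 zł − 162,000 zł) = 98,000 zł − 23,140 zł = 74,860 zł
  Base: 277,700 zł − 74,860 zł = 202,840 zł
  202,840 zł × 25% = 50,710 zł

Regular tax:
  68,000 zł × 13% = 8,840 zł
  21,000 zł × 23% = 4,830 zł
  68,300 zł × 29% = 19,807 zł
  → 33,477 zł
  Less research credit 2,000 zł → 31,477 zł

Excess of minimum tax over regular tax: 50,710 zł − 31,477 zł = 19,233 zł.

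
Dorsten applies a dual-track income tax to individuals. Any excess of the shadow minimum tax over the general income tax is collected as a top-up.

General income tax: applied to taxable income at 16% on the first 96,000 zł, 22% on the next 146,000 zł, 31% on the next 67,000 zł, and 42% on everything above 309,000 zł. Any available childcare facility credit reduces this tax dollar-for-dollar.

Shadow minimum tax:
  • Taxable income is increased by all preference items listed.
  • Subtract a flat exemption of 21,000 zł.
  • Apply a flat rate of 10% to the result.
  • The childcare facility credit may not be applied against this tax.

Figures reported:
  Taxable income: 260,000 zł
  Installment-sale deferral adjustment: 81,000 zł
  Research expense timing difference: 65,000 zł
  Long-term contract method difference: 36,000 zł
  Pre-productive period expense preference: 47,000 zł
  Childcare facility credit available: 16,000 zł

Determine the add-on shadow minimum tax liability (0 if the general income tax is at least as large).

Shadow minimum tax:
  Adjusted income: 260,000 zł + 81,000 zł + 65,000 zł + 36,000 zł + 47,000 zł = 489,000 zł
  Less exemption 21,000 zł → base 468,000 zł
  468,000 zł × 10% = 46,800 zł

General income tax:
  96,000 zł × 16% = 15,360 zł
  146,000 zł × 22% = 32,120 zł
  18,000 zł × 31% = 5,580 zł
  → 53,060 zł
  Less childcare facility credit 16,000 zł → 37,060 zł

Excess of shadow minimum tax over general income tax: 46,800 zł − 37,060 zł = 9,740 zł.

9,740 zł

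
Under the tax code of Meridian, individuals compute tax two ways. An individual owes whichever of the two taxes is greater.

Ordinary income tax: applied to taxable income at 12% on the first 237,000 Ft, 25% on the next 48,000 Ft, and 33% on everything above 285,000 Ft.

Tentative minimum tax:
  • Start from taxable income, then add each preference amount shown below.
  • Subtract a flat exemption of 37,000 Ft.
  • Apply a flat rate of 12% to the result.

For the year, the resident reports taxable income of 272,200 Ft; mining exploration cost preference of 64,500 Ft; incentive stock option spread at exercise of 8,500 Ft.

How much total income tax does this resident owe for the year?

Ordinary income tax:
  237,000 Ft × 12% = 28,440 Ft
  35,200 Ft × 25% = 8,800 Ft
  → 37,240 Ft

Tentative minimum tax:
  Adjusted income: 272,200 Ft + 64,500 Ft + 8,500 Ft = 345,200 Ft
  Less exemption 37,000 Ft → base 308,200 Ft
  308,200 Ft × 12% = 36,984 Ft

37,240 Ft > 36,984 Ft, so the ordinary income tax governs.

37,240 Ft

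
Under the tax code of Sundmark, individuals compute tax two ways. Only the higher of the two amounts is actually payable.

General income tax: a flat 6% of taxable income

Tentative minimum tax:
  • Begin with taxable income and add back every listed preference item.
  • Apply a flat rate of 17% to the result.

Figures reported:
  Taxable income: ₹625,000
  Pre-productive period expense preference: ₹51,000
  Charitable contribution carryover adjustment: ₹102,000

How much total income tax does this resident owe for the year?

₹132,260

General income tax:
  ₹625,000 × 6% = ₹37,500

Tentative minimum tax:
  Adjusted income: ₹625,000 + ₹51,000 + ₹102,000 = ₹778,000
  ₹778,000 × 17% = ₹132,260

₹132,260 > ₹37,500, so the tentative minimum tax is the binding amount.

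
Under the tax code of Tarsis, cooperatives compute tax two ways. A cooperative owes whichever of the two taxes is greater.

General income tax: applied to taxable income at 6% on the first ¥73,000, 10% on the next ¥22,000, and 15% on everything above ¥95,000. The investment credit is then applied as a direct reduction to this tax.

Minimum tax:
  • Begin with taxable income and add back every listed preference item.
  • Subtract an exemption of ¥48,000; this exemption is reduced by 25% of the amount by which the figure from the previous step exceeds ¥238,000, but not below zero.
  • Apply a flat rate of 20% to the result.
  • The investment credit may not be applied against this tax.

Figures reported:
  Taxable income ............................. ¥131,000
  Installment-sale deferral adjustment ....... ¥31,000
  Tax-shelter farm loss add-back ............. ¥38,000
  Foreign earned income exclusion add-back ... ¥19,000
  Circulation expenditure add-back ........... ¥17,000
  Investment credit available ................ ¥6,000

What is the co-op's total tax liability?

¥37,600

Minimum tax:
  Adjusted income: ¥131,000 + ¥31,000 + ¥38,000 + ¥19,000 + ¥17,000 = ¥236,000
  Exemption: ¥236,000 ≤ ¥238,000, so full ¥48,000 applies
  Base: ¥236,000 − ¥48,000 = ¥188,000
  ¥188,000 × 20% = ¥37,600

General income tax:
  ¥73,000 × 6% = ¥4,380
  ¥22,000 × 10% = ¥2,200
  ¥36,000 × 15% = ¥5,400
  → ¥11,980
  Less investment credit ¥6,000 → ¥5,980

¥37,600 > ¥5,980, so the minimum tax is the binding amount.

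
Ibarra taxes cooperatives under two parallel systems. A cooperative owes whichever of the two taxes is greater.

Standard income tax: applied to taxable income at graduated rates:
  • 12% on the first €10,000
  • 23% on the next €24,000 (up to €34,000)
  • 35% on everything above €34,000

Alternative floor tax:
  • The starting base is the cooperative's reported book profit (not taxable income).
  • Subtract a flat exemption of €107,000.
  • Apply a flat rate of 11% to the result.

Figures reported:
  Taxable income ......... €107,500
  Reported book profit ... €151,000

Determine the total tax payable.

Alternative floor tax:
  Base (reported book profit): €151,000
  Less exemption €107,000 → base €44,000
  €44,000 × 11% = €4,840

Standard income tax:
  €10,000 × 12% = €1,200
  €24,000 × 23% = €5,520
  €73,500 × 35% = €25,725
  → €32,445

€32,445 > €4,840, so the standard income tax governs.

€32,445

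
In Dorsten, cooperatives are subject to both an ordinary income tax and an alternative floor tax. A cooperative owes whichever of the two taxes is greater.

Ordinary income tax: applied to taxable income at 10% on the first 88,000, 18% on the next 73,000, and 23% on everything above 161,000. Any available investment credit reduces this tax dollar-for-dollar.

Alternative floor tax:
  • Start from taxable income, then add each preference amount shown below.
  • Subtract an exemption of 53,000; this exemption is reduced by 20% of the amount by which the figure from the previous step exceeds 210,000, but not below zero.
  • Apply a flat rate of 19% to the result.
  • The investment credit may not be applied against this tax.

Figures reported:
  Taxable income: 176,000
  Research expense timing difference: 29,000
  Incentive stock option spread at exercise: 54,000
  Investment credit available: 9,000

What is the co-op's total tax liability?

Ordinary income tax:
  88,000 × 10% = 8,800
  73,000 × 18% = 13,140
  15,000 × 23% = 3,450
  → 25,390
  Less investment credit 9,000 → 16,390

Alternative floor tax:
  Adjusted income: 176,000 + 29,000 + 54,000 = 259,000
  Exemption: 53,000 − 20% × (259,000 − 210,000) = 53,000 − 9,800 = 43,200
  Base: 259,000 − 43,200 = 215,800
  215,800 × 19% = 41,002

41,002 > 16,390, so the alternative floor tax is the binding amount.

41,002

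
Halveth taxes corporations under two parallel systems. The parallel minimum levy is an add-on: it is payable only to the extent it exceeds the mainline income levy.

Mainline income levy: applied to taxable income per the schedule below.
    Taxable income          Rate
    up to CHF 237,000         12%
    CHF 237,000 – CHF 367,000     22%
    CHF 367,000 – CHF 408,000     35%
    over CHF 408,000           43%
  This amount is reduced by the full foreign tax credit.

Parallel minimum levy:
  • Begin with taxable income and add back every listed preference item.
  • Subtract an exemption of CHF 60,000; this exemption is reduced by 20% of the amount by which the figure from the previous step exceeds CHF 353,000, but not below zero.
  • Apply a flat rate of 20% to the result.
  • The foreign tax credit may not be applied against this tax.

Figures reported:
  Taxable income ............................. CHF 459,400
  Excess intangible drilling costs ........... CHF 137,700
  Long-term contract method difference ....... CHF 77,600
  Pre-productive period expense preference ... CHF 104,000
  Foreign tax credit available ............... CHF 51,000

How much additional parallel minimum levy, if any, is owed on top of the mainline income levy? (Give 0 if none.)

CHF 113,248

Parallel minimum levy:
  Adjusted income: CHF 459,400 + CHF 137,700 + CHF 77,600 + CHF 104,000 = CHF 778,700
  Exemption: 20% × (CHF 778,700 − CHF 353,000) = CHF 85,140 ≥ CHF 60,000, so the exemption is fully phased out
  Base: CHF 778,700 − CHF 0 = CHF 778,700
  CHF 778,700 × 20% = CHF 155,740

Mainline income levy:
  CHF 237,000 × 12% = CHF 28,440
  CHF 130,000 × 22% = CHF 28,600
  CHF 41,000 × 35% = CHF 14,350
  CHF 51,400 × 43% = CHF 22,102
  → CHF 93,492
  Less foreign tax credit CHF 51,000 → CHF 42,492

Excess of parallel minimum levy over mainline income levy: CHF 155,740 − CHF 42,492 = CHF 113,248.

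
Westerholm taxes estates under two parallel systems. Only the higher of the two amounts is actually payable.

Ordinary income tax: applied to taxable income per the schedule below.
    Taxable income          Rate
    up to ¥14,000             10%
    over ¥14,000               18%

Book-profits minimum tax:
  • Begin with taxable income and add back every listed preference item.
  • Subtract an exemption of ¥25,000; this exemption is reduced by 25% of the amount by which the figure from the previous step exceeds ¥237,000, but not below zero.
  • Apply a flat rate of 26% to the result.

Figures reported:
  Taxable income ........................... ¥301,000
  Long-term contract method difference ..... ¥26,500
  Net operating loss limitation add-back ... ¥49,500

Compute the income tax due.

Book-profits minimum tax:
  Adjusted income: ¥301,000 + ¥26,500 + ¥49,500 = ¥377,000
  Exemption: 25% × (¥377,000 − ¥237,000) = ¥35,000 ≥ ¥25,000, so the exemption is fully phased out
  Base: ¥377,000 − ¥0 = ¥377,000
  ¥377,000 × 26% = ¥98,020

Ordinary income tax:
  ¥14,000 × 10% = ¥1,400
  ¥287,000 × 18% = ¥51,660
  → ¥53,060

¥98,020 > ¥53,060, so the book-profits minimum tax is the binding amount.

¥98,020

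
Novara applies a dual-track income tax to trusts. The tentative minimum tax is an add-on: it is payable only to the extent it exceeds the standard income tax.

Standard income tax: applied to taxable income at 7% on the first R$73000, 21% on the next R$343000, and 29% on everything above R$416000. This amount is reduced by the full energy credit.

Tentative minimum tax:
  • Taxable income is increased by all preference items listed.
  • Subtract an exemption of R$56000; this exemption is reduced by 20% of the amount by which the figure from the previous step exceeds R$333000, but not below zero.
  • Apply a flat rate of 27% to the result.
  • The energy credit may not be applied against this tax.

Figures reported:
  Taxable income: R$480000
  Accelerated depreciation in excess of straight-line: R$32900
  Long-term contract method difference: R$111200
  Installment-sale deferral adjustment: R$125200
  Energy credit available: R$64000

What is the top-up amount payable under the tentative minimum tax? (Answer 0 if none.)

R$170611

Tentative minimum tax:
  Adjusted income: R$480000 + R$32900 + R$111200 + R$125200 = R$749300
  Exemption: 20% × (R$749300 − R$333000) = R$83260 ≥ R$56000, so the exemption is fully phased out
  Base: R$749300 − R$0 = R$749300
  R$749300 × 27% = R$202311

Standard income tax:
  R$73000 × 7% = R$5110
  R$343000 × 21% = R$72030
  R$64000 × 29% = R$18560
  → R$95700
  Less energy credit R$64000 → R$31700

Excess of tentative minimum tax over standard income tax: R$202311 − R$31700 = R$170611.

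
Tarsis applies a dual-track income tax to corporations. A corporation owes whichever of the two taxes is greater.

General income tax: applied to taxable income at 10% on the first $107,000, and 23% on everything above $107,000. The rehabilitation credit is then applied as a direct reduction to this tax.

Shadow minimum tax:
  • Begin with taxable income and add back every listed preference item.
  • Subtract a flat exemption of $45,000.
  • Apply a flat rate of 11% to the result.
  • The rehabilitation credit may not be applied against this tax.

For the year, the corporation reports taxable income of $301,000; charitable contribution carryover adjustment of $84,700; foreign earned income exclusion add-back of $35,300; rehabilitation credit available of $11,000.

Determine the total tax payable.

$44,320

Shadow minimum tax:
  Adjusted income: $301,000 + $84,700 + $35,300 = $421,000
  Less exemption $45,000 → base $376,000
  $376,000 × 11% = $41,360

General income tax:
  $107,000 × 10% = $10,700
  $194,000 × 23% = $44,620
  → $55,320
  Less rehabilitation credit $11,000 → $44,320

$44,320 > $41,360, so the general income tax governs.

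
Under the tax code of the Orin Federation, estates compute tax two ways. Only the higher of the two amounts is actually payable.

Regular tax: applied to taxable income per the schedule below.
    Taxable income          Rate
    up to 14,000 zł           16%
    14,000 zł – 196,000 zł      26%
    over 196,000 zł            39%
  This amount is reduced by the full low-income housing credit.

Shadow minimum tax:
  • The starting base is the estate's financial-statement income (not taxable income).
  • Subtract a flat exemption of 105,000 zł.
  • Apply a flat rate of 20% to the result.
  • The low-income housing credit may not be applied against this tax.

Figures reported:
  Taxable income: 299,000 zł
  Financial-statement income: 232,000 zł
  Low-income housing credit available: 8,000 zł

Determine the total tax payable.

Regular tax:
  14,000 zł × 16% = 2,240 zł
  182,000 zł × 26% = 47,320 zł
  103,000 zł × 39% = 40,170 zł
  → 89,730 zł
  Less low-income housing credit 8,000 zł → 81,730 zł

Shadow minimum tax:
  Base (financial-statement income): 232,000 zł
  Less exemption 105,000 zł → base 127,000 zł
  127,000 zł × 20% = 25,400 zł

81,730 zł > 25,400 zł, so the regular tax governs.

81,730 zł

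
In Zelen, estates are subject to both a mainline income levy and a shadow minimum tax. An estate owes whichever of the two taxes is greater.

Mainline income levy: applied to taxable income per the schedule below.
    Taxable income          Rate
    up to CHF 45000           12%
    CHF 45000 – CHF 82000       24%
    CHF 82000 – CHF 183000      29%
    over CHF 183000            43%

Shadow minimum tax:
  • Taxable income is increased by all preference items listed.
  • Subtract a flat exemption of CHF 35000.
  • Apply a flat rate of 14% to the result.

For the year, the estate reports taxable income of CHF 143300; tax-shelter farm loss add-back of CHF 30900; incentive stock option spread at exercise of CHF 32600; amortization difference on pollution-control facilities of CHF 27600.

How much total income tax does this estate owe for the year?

Mainline income levy:
  CHF 45000 × 12% = CHF 5400
  CHF 37000 × 24% = CHF 8880
  CHF 61300 × 29% = CHF 17777
  → CHF 32057

Shadow minimum tax:
  Adjusted income: CHF 143300 + CHF 30900 + CHF 32600 + CHF 27600 = CHF 234400
  Less exemption CHF 35000 → base CHF 199400
  CHF 199400 × 14% = CHF 27916

CHF 32057 > CHF 27916, so the mainline income levy governs.

CHF 32057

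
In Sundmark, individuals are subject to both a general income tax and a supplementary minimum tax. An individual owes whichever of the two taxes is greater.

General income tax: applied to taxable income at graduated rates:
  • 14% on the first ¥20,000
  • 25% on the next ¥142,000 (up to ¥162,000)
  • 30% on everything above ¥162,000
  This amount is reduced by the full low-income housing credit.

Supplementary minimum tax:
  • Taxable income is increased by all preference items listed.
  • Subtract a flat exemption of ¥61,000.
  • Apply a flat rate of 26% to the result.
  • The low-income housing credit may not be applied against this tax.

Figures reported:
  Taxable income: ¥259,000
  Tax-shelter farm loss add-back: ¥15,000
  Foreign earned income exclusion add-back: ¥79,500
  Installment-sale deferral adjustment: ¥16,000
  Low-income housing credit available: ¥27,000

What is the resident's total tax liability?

¥80,210

General income tax:
  ¥20,000 × 14% = ¥2,800
  ¥142,000 × 25% = ¥35,500
  ¥97,000 × 30% = ¥29,100
  → ¥67,400
  Less low-income housing credit ¥27,000 → ¥40,400

Supplementary minimum tax:
  Adjusted income: ¥259,000 + ¥15,000 + ¥79,500 + ¥16,000 = ¥369,500
  Less exemption ¥61,000 → base ¥308,500
  ¥308,500 × 26% = ¥80,210

¥80,210 > ¥40,400, so the supplementary minimum tax is the binding amount.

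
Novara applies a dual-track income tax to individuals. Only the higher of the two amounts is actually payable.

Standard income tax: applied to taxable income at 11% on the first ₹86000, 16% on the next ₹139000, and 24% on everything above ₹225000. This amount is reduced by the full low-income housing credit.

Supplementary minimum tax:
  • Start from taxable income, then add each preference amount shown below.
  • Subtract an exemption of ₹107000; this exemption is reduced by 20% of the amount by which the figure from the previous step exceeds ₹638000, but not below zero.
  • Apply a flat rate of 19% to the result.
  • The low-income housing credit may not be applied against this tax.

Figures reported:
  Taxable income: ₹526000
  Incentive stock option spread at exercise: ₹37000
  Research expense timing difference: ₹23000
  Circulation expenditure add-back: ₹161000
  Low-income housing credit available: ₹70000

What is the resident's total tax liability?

Standard income tax:
  ₹86000 × 11% = ₹9460
  ₹139000 × 16% = ₹22240
  ₹301000 × 24% = ₹72240
  → ₹103940
  Less low-income housing credit ₹70000 → ₹33940

Supplementary minimum tax:
  Adjusted income: ₹526000 + ₹37000 + ₹23000 + ₹161000 = ₹747000
  Exemption: ₹107000 − 20% × (₹747000 − ₹638000) = ₹107000 − ₹21800 = ₹85200
  Base: ₹747000 − ₹85200 = ₹661800
  ₹661800 × 19% = ₹125742

₹125742 > ₹33940, so the supplementary minimum tax is the binding amount.

₹125742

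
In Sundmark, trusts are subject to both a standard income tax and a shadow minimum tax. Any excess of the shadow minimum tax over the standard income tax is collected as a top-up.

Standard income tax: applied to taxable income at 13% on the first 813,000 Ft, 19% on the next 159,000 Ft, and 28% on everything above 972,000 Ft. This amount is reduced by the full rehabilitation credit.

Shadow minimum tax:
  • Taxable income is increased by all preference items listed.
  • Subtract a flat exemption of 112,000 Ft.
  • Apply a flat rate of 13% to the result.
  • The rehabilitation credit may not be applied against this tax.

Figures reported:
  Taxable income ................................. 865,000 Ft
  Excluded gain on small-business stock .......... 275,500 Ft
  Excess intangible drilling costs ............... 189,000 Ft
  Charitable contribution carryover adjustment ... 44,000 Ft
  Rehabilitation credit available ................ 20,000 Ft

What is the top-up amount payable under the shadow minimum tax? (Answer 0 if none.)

68,425 Ft

Shadow minimum tax:
  Adjusted income: 865,000 Ft + 275,500 Ft + 189,000 Ft + 44,000 Ft = 1,373,500 Ft
  Less exemption 112,000 Ft → base 1,261,500 Ft
  1,261,500 Ft × 13% = 163,995 Ft

Standard income tax:
  813,000 Ft × 13% = 105,690 Ft
  52,000 Ft × 19% = 9,880 Ft
  → 115,570 Ft
  Less rehabilitation credit 20,000 Ft → 95,570 Ft

Excess of shadow minimum tax over standard income tax: 163,995 Ft − 95,570 Ft = 68,425 Ft.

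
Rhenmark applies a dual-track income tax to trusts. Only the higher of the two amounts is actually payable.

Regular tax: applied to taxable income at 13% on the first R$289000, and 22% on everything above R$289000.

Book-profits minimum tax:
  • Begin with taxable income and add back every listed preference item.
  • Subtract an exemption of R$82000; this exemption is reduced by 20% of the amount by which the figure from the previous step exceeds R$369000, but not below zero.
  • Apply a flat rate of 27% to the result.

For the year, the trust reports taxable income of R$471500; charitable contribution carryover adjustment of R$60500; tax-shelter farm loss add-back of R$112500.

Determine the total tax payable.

R$166752

Book-profits minimum tax:
  Adjusted income: R$471500 + R$60500 + R$112500 = R$644500
  Exemption: R$82000 − 20% × (R$644500 − R$369000) = R$82000 − R$55100 = R$26900
  Base: R$644500 − R$26900 = R$617600
  R$617600 × 27% = R$166752

Regular tax:
  R$289000 × 13% = R$37570
  R$182500 × 22% = R$40150
  → R$77720

R$166752 > R$77720, so the book-profits minimum tax is the binding amount.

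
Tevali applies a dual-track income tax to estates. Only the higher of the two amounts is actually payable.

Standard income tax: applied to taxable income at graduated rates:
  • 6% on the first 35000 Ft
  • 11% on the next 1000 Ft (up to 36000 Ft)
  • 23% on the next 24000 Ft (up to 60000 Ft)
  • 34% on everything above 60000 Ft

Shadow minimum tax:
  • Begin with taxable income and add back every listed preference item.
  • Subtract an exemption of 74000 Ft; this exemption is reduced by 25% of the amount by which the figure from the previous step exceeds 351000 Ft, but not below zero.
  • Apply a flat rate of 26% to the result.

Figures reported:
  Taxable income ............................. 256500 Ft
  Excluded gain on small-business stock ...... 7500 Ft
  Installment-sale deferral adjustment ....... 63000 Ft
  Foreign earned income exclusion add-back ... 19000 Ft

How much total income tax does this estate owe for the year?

74540 Ft

Standard income tax:
  35000 Ft × 6% = 2100 Ft
  1000 Ft × 11% = 110 Ft
  24000 Ft × 23% = 5520 Ft
  196500 Ft × 34% = 66810 Ft
  → 74540 Ft

Shadow minimum tax:
  Adjusted income: 256500 Ft + 7500 Ft + 63000 Ft + 19000 Ft = 346000 Ft
  Exemption: 346000 Ft ≤ 351000 Ft, so full 74000 Ft applies
  Base: 346000 Ft − 74000 Ft = 272000 Ft
  272000 Ft × 26% = 70720 Ft

74540 Ft > 70720 Ft, so the standard income tax governs.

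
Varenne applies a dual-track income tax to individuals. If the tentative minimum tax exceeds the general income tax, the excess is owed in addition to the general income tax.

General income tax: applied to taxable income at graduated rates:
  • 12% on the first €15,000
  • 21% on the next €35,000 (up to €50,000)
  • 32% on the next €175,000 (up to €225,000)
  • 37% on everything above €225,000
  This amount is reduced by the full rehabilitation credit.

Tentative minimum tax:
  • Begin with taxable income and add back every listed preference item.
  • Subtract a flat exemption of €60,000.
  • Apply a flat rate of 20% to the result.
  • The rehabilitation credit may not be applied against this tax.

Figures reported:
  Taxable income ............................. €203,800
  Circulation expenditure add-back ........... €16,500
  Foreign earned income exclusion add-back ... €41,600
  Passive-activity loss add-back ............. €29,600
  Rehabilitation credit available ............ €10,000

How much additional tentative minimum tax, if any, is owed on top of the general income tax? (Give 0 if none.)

Tentative minimum tax:
  Adjusted income: €203,800 + €16,500 + €41,600 + €29,600 = €291,500
  Less exemption €60,000 → base €231,500
  €231,500 × 20% = €46,300

General income tax:
  €15,000 × 12% = €1,800
  €35,000 × 21% = €7,350
  €153,800 × 32% = €49,216
  → €58,366
  Less rehabilitation credit €10,000 → €48,366

€46,300 ≤ €48,366, so no add-on is due.

€0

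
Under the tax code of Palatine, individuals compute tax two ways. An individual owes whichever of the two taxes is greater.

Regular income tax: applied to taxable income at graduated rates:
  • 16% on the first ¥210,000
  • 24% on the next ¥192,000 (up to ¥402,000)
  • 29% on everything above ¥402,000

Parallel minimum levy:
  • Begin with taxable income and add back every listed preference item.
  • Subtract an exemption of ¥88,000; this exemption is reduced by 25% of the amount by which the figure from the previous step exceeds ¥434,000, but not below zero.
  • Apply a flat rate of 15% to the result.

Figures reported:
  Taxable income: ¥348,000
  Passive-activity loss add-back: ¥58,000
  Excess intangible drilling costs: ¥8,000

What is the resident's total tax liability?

¥66,720

Parallel minimum levy:
  Adjusted income: ¥348,000 + ¥58,000 + ¥8,000 = ¥414,000
  Exemption: ¥414,000 ≤ ¥434,000, so full ¥88,000 applies
  Base: ¥414,000 − ¥88,000 = ¥326,000
  ¥326,000 × 15% = ¥48,900

Regular income tax:
  ¥210,000 × 16% = ¥33,600
  ¥138,000 × 24% = ¥33,120
  → ¥66,720

¥66,720 > ¥48,900, so the regular income tax governs.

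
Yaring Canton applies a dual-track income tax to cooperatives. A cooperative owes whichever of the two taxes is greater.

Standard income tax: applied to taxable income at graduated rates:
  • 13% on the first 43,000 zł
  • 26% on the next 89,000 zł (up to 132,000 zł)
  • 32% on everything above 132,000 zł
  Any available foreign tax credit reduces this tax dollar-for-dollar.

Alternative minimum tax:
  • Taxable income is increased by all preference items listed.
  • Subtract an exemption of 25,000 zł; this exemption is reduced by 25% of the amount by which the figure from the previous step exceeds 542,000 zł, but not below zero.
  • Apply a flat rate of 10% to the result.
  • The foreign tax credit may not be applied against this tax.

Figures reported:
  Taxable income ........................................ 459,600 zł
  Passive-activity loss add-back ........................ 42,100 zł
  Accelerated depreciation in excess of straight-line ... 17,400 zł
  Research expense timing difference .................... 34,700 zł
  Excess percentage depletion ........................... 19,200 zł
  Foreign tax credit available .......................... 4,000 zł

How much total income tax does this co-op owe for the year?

Alternative minimum tax:
  Adjusted income: 459,600 zł + 42,100 zł + 17,400 zł + 34,700 zł + 19,200 zł = 573,000 zł
  Exemption: 25,000 zł − 25% × (573,000 zł − 542,000 zł) = 25,000 zł − 7,750 zł = 17,250 zł
  Base: 573,000 zł − 17,250 zł = 555,750 zł
  555,750 zł × 10% = 55,575 zł

Standard income tax:
  43,000 zł × 13% = 5,590 zł
  89,000 zł × 26% = 23,140 zł
  327,600 zł × 32% = 104,832 zł
  → 133,562 zł
  Less foreign tax credit 4,000 zł → 129,562 zł

129,562 zł > 55,575 zł, so the standard income tax governs.

129,562 zł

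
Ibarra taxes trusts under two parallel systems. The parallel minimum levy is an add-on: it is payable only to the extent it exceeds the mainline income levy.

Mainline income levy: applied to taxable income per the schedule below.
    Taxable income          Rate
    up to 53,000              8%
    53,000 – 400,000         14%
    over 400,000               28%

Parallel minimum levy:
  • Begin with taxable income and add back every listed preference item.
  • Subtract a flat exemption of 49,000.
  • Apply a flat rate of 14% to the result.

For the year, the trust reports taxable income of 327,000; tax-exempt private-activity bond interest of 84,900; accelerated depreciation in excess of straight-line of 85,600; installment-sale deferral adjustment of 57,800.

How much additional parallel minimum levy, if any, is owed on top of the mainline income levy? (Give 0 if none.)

Parallel minimum levy:
  Adjusted income: 327,000 + 84,900 + 85,600 + 57,800 = 555,300
  Less exemption 49,000 → base 506,300
  506,300 × 14% = 70,882

Mainline income levy:
  53,000 × 8% = 4,240
  274,000 × 14% = 38,360
  → 42,600

Excess of parallel minimum levy over mainline income levy: 70,882 − 42,600 = 28,282.

28,282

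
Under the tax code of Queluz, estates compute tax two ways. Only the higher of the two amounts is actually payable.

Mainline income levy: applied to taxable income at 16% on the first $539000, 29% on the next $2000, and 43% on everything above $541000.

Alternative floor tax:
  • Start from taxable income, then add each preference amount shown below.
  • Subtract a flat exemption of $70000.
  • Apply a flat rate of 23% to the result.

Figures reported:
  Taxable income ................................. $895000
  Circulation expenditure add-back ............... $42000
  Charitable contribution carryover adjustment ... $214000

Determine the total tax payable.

Alternative floor tax:
  Adjusted income: $895000 + $42000 + $214000 = $1151000
  Less exemption $70000 → base $1081000
  $1081000 × 23% = $248630

Mainline income levy:
  $539000 × 16% = $86240
  $2000 × 29% = $580
  $354000 × 43% = $152220
  → $239040

$248630 > $239040, so the alternative floor tax is the binding amount.

$248630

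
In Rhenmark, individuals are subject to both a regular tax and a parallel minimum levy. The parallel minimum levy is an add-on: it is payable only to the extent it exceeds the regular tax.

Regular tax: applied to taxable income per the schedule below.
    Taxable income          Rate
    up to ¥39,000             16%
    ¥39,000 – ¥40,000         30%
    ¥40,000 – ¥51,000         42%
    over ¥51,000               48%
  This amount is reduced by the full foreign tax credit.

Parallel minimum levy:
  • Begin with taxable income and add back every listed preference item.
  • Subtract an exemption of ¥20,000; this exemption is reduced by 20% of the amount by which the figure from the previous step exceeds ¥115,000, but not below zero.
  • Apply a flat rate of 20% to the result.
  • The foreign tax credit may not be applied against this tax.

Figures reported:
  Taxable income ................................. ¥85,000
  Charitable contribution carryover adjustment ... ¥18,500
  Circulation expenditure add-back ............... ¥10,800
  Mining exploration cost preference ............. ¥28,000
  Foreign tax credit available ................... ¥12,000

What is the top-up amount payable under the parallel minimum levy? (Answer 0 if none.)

¥10,072

Regular tax:
  ¥39,000 × 16% = ¥6,240
  ¥1,000 × 30% = ¥300
  ¥11,000 × 42% = ¥4,620
  ¥34,000 × 48% = ¥16,320
  → ¥27,480
  Less foreign tax credit ¥12,000 → ¥15,480

Parallel minimum levy:
  Adjusted income: ¥85,000 + ¥18,500 + ¥10,800 + ¥28,000 = ¥142,300
  Exemption: ¥20,000 − 20% × (¥142,300 − ¥115,000) = ¥20,000 − ¥5,460 = ¥14,540
  Base: ¥142,300 − ¥14,540 = ¥127,760
  ¥127,760 × 20% = ¥25,552

Excess of parallel minimum levy over regular tax: ¥25,552 − ¥15,480 = ¥10,072.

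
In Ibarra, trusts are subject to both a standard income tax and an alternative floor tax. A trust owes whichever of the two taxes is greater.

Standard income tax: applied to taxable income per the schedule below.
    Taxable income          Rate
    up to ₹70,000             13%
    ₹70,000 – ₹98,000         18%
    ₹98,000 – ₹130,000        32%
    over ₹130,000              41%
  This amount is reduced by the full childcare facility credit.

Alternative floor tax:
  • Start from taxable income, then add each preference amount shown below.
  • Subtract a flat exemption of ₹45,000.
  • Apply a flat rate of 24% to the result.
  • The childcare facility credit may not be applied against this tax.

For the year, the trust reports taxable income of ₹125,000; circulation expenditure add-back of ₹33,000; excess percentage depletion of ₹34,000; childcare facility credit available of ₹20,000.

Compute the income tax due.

₹35,280

Alternative floor tax:
  Adjusted income: ₹125,000 + ₹33,000 + ₹34,000 = ₹192,000
  Less exemption ₹45,000 → base ₹147,000
  ₹147,000 × 24% = ₹35,280

Standard income tax:
  ₹70,000 × 13% = ₹9,100
  ₹28,000 × 18% = ₹5,040
  ₹27,000 × 32% = ₹8,640
  → ₹22,780
  Less childcare facility credit ₹20,000 → ₹2,780

₹35,280 > ₹2,780, so the alternative floor tax is the binding amount.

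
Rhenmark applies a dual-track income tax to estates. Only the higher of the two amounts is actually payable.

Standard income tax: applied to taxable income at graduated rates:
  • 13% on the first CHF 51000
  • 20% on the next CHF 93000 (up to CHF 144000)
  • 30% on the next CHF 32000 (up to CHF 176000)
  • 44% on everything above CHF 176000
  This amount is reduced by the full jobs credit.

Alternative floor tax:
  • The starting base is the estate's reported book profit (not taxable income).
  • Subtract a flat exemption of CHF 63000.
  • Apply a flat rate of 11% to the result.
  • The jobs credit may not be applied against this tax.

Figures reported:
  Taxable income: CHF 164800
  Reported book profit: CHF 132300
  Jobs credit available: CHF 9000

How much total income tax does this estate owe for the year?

CHF 22470

Alternative floor tax:
  Base (reported book profit): CHF 132300
  Less exemption CHF 63000 → base CHF 69300
  CHF 69300 × 11% = CHF 7623

Standard income tax:
  CHF 51000 × 13% = CHF 6630
  CHF 93000 × 20% = CHF 18600
  CHF 20800 × 30% = CHF 6240
  → CHF 31470
  Less jobs credit CHF 9000 → CHF 22470

CHF 22470 > CHF 7623, so the standard income tax governs.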